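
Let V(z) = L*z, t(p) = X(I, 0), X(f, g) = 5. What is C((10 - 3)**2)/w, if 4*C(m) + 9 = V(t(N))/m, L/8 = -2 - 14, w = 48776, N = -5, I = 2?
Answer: -1081/9560096 ≈ -0.00011307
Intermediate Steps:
t(p) = 5
L = -128 (L = 8*(-2 - 14) = 8*(-16) = -128)
V(z) = -128*z
C(m) = -9/4 - 160/m (C(m) = -9/4 + ((-128*5)/m)/4 = -9/4 + (-640/m)/4 = -9/4 - 160/m)
C((10 - 3)**2)/w = (-9/4 - 160/(10 - 3)**2)/48776 = (-9/4 - 160/(7**2))*(1/48776) = (-9/4 - 160/49)*(1/48776) = -1081/196*1/48776 = -1081/9560096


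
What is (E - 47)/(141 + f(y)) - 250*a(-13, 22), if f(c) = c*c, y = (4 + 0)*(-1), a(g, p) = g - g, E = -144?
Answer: -191/157 ≈ -1.2166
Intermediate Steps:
a(g, p) = 0
y = -4 (y = 4*(-1) = -4)
f(c) = c**2
(E - 47)/(141 + f(y)) - 250*a(-13, 22) = (-144 - 47)/(141 + (-4)**2) - 250*0 = -191/(141 + 16) + 0 = -191/157 + 0 = -191/157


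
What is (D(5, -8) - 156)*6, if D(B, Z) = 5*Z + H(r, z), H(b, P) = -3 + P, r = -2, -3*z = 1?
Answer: -1196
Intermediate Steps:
z = -⅓ (z = -⅓*1 = -⅓ ≈ -0.33333)
D(B, Z) = -10/3 + 5*Z (D(B, Z) = 5*Z + (-3 - ⅓) = 5*Z - 10/3 = -10/3 + 5*Z)
(D(5, -8) - 156)*6 = ((-10/3 + 5*(-8)) - 156)*6 = ((-10/3 - 40) - 156)*6 = (-130/3 - 156)*6 = -598/3*6 = -1196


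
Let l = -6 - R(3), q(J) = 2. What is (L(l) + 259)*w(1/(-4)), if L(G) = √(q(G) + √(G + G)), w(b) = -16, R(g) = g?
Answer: -4144 - 16*√(2 + 3*I*√2) ≈ -4173.3 - 18.557*I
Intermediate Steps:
l = -9 (l = -6 - 1*3 = -6 - 3 = -9)
L(G) = √(2 + √2*√G) (L(G) = √(2 + √(G + G)) = √(2 + √(2*G)) = √(2 + √2*√G))
(L(l) + 259)*w(1/(-4)) = (√(2 + √2*√(-9)) + 259)*(-16) = (√(2 + √2*(3*I)) + 259)*(-16) = (√(2 + 3*I*√2) + 259)*(-16) = (259 + √(2 + 3*I*√2))*(-16) = -4144 - 16*√(2 + 3*I*√2)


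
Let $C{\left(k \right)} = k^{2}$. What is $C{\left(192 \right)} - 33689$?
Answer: $3175$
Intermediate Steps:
$C{\left(192 \right)} - 33689 = 192^{2} - 33689 = 36864 - 33689 = 3175$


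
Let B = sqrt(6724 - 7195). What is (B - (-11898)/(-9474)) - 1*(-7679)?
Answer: 12123158/1579 + I*sqrt(471) ≈ 7677.7 + 21.703*I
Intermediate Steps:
B = I*sqrt(471) (B = sqrt(-471) = I*sqrt(471) ≈ 21.703*I)
(B - (-11898)/(-9474)) - 1*(-7679) = (I*sqrt(471) - (-11898)/(-9474)) - 1*(-7679) = (I*sqrt(471) - (-11898)*(-1)/9474) + 7679 = (I*sqrt(471) - 1*1983/1579) + 7679 = (I*sqrt(471) - 1983/1579) + 7679 = (-1983/1579 + I*sqrt(471)) + 7679 = 12123158/1579 + I*sqrt(471)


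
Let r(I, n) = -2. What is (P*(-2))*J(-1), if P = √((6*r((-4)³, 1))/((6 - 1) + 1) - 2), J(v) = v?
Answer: 4*I ≈ 4.0*I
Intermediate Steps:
P = 2*I (P = √((6*(-2))/((6 - 1) + 1) - 2) = √(-12/(5 + 1) - 2) = √(-12/6 - 2) = √(-12*⅙ - 2) = √(-2 - 2) = √(-4) = 2*I ≈ 2.0*I)
(P*(-2))*J(-1) = ((2*I)*(-2))*(-1) = -4*I*(-1) = 4*I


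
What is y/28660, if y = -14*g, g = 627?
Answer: -4389/14330 ≈ -0.30628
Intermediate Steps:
y = -8778 (y = -14*627 = -8778)
y/28660 = -8778/28660 = -8778*1/28660 = -4389/14330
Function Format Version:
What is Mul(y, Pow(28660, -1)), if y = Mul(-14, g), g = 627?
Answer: Rational(-4389, 14330) ≈ -0.30628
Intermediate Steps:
y = -8778 (y = Mul(-14, 627) = -8778)
Mul(y, Pow(28660, -1)) = Mul(-8778, Pow(28660, -1)) = Mul(-8778, Rational(1, 28660)) = Rational(-4389, 14330)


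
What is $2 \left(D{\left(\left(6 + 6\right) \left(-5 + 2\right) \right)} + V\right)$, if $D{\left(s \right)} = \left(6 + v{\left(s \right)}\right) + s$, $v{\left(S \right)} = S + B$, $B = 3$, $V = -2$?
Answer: $-130$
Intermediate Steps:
$v{\left(S \right)} = 3 + S$ ($v{\left(S \right)} = S + 3 = 3 + S$)
$D{\left(s \right)} = 9 + 2 s$ ($D{\left(s \right)} = \left(6 + \left(3 + s\right)\right) + s = \left(9 + s\right) + s = 9 + 2 s$)
$2 \left(D{\left(\left(6 + 6\right) \left(-5 + 2\right) \right)} + V\right) = 2 \left(\left(9 + 2 \left(6 + 6\right) \left(-5 + 2\right)\right) - 2\right) = 2 \left(\left(9 + 2 \cdot 12 \left(-3\right)\right) - 2\right) = 2 \left(\left(9 + 2 \left(-36\right)\right) - 2\right) = 2 \left(\left(9 - 72\right) - 2\right) = 2 \left(-63 - 2\right) = 2 \left(-65\right) = -130$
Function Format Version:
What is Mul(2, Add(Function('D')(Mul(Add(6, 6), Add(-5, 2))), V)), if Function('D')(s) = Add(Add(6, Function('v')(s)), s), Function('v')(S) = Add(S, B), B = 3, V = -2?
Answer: -130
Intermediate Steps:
Function('v')(S) = Add(3, S) (Function('v')(S) = Add(S, 3) = Add(3, S))
Function('D')(s) = Add(9, Mul(2, s)) (Function('D')(s) = Add(Add(6, Add(3, s)), s) = Add(Add(9, s), s) = Add(9, Mul(2, s)))
Mul(2, Add(Function('D')(Mul(Add(6, 6), Add(-5, 2))), V)) = Mul(2, Add(Add(9, Mul(2, Mul(Add(6, 6), Add(-5, 2)))), -2)) = Mul(2, Add(Add(9, Mul(2, Mul(12, -3))), -2)) = Mul(2, Add(Add(9, Mul(2, -36)), -2)) = Mul(2, Add(Add(9, -72), -2)) = Mul(2, Add(-63, -2)) = Mul(2, -65) = -130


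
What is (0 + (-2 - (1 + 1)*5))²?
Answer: 144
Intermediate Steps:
(0 + (-2 - (1 + 1)*5))² = (0 + (-2 - 2*5))² = (0 + (-2 - 1*10))² = (0 + (-2 - 10))² = (0 - 12)² = (-12)² = 144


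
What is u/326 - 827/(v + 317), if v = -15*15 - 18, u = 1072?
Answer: -95137/12062 ≈ -7.8873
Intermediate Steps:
v = -243 (v = -225 - 18 = -243)
u/326 - 827/(v + 317) = 1072/326 - 827/(-243 + 317) = 1072*(1/326) - 827/74 = 536/163 - 827*1/74 = 536/163 - 827/74 = -95137/12062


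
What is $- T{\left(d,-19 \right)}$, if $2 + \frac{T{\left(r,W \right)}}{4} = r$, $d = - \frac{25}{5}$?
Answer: $28$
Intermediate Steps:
$d = -5$ ($d = \left(-25\right) \frac{1}{5} = -5$)
$T{\left(r,W \right)} = -8 + 4 r$
$- T{\left(d,-19 \right)} = - (-8 + 4 \left(-5\right)) = - (-8 - 20) = \left(-1\right) \left(-28\right) = 28$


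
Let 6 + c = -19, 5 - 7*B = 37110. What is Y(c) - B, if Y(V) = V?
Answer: 36930/7 ≈ 5275.7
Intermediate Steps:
B = -37105/7 (B = 5/7 - 1/7*37110 = 5/7 - 37110/7 = -37105/7 ≈ -5300.7)
c = -25 (c = -6 - 19 = -25)
Y(c) - B = -25 - 1*(-37105/7) = -25 + 37105/7 = 36930/7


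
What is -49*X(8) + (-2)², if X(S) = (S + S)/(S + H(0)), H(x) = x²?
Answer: -94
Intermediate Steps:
X(S) = 2 (X(S) = (S + S)/(S + 0²) = (2*S)/(S + 0) = (2*S)/S = 2)
-49*X(8) + (-2)² = -49*2 + (-2)² = -98 + 4 = -94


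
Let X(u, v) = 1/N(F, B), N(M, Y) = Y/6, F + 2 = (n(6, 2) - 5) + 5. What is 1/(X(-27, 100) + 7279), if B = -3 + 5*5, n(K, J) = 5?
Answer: 11/80072 ≈ 0.00013738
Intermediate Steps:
B = 22 (B = -3 + 25 = 22)
F = 3 (F = -2 + ((5 - 5) + 5) = -2 + (0 + 5) = -2 + 5 = 3)
N(M, Y) = Y/6 (N(M, Y) = Y*(⅙) = Y/6)
X(u, v) = 3/11 (X(u, v) = 1/((⅙)*22) = 1/(11/3) = 3/11)
1/(X(-27, 100) + 7279) = 1/(3/11 + 7279) = 1/(80072/11) = 11/80072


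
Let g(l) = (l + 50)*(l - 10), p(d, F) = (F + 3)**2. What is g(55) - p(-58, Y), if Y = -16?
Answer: 4556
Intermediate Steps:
p(d, F) = (3 + F)**2
g(l) = (-10 + l)*(50 + l) (g(l) = (50 + l)*(-10 + l) = (-10 + l)*(50 + l))
g(55) - p(-58, Y) = (-500 + 55**2 + 40*55) - (3 - 16)**2 = (-500 + 3025 + 2200) - 1*(-13)**2 = 4725 - 1*169 = 4725 - 169 = 4556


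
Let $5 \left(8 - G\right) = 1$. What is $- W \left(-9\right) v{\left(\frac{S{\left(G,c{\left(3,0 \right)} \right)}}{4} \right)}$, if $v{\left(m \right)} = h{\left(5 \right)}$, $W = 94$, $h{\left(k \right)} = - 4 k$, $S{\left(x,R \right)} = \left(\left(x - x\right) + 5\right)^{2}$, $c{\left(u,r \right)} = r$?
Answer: $-16920$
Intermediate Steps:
$G = \frac{39}{5}$ ($G = 8 - \frac{1}{5} = \frac{39}{5} \approx 7.8$)
$S{\left(x,R \right)} = 25$ ($S{\left(x,R \right)} = \left(0 + 5\right)^{2} = 5^{2} = 25$)
$v{\left(m \right)} = -20$ ($v{\left(m \right)} = \left(-4\right) 5 = -20$)
$- W \left(-9\right) v{\left(\frac{S{\left(G,c{\left(3,0 \right)} \right)}}{4} \right)} = - 94 \left(-9\right) \left(-20\right) = - \left(-846\right) \left(-20\right) = \left(-1\right) 16920 = -16920$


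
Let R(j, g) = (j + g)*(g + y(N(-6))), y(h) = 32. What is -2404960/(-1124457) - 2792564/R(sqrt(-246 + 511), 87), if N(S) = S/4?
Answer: -67774986117779/244337759358 + 698141*sqrt(265)/217294 ≈ -225.08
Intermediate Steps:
N(S) = S/4 (N(S) = S*(1/4) = S/4)
R(j, g) = (32 + g)*(g + j) (R(j, g) = (j + g)*(g + 32) = (g + j)*(32 + g) = (32 + g)*(g + j))
-2404960/(-1124457) - 2792564/R(sqrt(-246 + 511), 87) = -2404960/(-1124457) - 2792564/(87**2 + 32*87 + 32*sqrt(-246 + 511) + 87*sqrt(-246 + 511)) = -2404960*(-1/1124457) - 2792564/(7569 + 2784 + 32*sqrt(265) + 87*sqrt(265)) = 2404960/1124457 - 2792564/(10353 + 119*sqrt(265))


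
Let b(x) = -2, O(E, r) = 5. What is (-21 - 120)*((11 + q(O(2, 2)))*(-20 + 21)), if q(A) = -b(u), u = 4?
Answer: -1833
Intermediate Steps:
q(A) = 2 (q(A) = -1*(-2) = 2)
(-21 - 120)*((11 + q(O(2, 2)))*(-20 + 21)) = (-21 - 120)*((11 + 2)*(-20 + 21)) = -1833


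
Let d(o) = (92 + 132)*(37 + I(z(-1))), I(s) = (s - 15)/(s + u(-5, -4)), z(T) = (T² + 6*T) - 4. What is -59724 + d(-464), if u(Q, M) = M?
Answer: -663292/13 ≈ -51022.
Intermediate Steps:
z(T) = -4 + T² + 6*T
I(s) = (-15 + s)/(-4 + s) (I(s) = (s - 15)/(s - 4) = (-15 + s)/(-4 + s))
d(o) = 113120/13 (d(o) = (92 + 132)*(37 + (-15 + (-4 + (-1)² + 6*(-1)))/(-4 + (-4 + (-1)² + 6*(-1)))) = 224*(37 + (-15 + (-4 + 1 - 6))/(-4 + (-4 + 1 - 6))) = 224*(37 + (-15 - 9)/(-4 - 9)) = 224*(37 - 24/(-13)) = 224*(37 - 1/13*(-24)) = 224*(37 + 24/13) = 224*(505/13) = 113120/13)
-59724 + d(-464) = -59724 + 113120/13 = -663292/13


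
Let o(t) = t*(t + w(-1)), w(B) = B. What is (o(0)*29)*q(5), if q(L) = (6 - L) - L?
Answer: 0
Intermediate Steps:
q(L) = 6 - 2*L
o(t) = t*(-1 + t) (o(t) = t*(t - 1) = t*(-1 + t))
(o(0)*29)*q(5) = ((0*(-1 + 0))*29)*(6 - 2*5) = ((0*(-1))*29)*(6 - 10) = (0*29)*(-4) = 0*(-4) = 0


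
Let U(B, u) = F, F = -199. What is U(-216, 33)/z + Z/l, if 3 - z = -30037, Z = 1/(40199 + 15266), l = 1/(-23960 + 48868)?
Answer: 147439757/333233720 ≈ 0.44245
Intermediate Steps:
U(B, u) = -199
l = 1/24908 ≈ 4.0148e-5
Z = 1/55465 ≈ 1.8029e-5
z = 30040 (z = 3 - 1*(-30037) = 3 + 30037 = 30040)
U(-216, 33)/z + Z/l = -199/30040 + 1/(55465*(1/24908)) = -199*1/30040 + (1/55465)*24908 = -199/30040 + 24908/55465 = 147439757/333233720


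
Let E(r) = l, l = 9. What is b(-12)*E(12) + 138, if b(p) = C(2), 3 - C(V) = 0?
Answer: 165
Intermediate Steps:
C(V) = 3 (C(V) = 3 - 1*0 = 3 + 0 = 3)
b(p) = 3
E(r) = 9
b(-12)*E(12) + 138 = 3*9 + 138 = 27 + 138 = 165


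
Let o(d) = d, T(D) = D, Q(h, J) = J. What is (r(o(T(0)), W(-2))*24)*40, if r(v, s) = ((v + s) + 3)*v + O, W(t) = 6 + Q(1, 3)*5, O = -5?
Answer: -4800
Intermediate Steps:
W(t) = 21 (W(t) = 6 + 3*5 = 6 + 15 = 21)
r(v, s) = -5 + v*(3 + s + v) (r(v, s) = ((v + s) + 3)*v - 5 = ((s + v) + 3)*v - 5 = (3 + s + v)*v - 5 = v*(3 + s + v) - 5 = -5 + v*(3 + s + v))
(r(o(T(0)), W(-2))*24)*40 = ((-5 + 0² + 3*0 + 21*0)*24)*40 = ((-5 + 0 + 0 + 0)*24)*40 = -5*24*40 = -120*40 = -4800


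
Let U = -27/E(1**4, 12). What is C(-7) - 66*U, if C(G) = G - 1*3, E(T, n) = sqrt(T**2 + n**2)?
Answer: -10 + 1782*sqrt(145)/145 ≈ 137.99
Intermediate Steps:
C(G) = -3 + G (C(G) = G - 3 = -3 + G)
U = -27*sqrt(145)/145 (U = -27/sqrt((1**4)**2 + 12**2) = -27/sqrt(1**2 + 144) = -27/sqrt(1 + 144) = -27*sqrt(145)/145 ≈ -2.2422)
C(-7) - 66*U = (-3 - 7) - (-1782)*sqrt(145)/145 = -10 + 1782*sqrt(145)/145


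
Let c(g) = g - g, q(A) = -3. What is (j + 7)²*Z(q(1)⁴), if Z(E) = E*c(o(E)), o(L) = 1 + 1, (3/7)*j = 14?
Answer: 0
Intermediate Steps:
j = 98/3 (j = (7/3)*14 = 98/3 ≈ 32.667)
o(L) = 2
c(g) = 0
Z(E) = 0 (Z(E) = E*0 = 0)
(j + 7)²*Z(q(1)⁴) = (98/3 + 7)²*0 = (119/3)²*0 = (14161/9)*0 = 0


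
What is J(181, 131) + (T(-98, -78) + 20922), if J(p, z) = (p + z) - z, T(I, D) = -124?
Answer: 20979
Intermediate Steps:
J(p, z) = p
J(181, 131) + (T(-98, -78) + 20922) = 181 + (-124 + 20922) = 181 + 20798 = 20979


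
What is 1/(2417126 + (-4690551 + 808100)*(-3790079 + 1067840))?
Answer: 1/10568961944915 ≈ 9.4617e-14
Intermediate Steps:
1/(2417126 + (-4690551 + 808100)*(-3790079 + 1067840)) = 1/(2417126 - 3882451*(-2722239)) = 1/(2417126 + 10568959527789) = 1/10568961944915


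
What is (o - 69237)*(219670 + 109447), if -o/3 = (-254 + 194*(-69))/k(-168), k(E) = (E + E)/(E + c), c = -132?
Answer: -75337843353/7 ≈ -1.0763e+10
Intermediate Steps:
k(E) = 2*E/(-132 + E) (k(E) = (E + E)/(E - 132) = (2*E)/(-132 + E) = 2*E/(-132 + E))
o = 255750/7 (o = -3*(-254 + 194*(-69))/(2*(-168)/(-132 - 168)) = -3*(-254 - 13386)/(2*(-168)/(-300)) = -(-40920)/(2*(-168)*(-1/300)) = -(-40920)/28/25 = -(-40920)*25/28 = -3*(-85250/7) = 255750/7 ≈ 36536.)
(o - 69237)*(219670 + 109447) = (255750/7 - 69237)*(219670 + 109447) = -228909/7*329117 = -75337843353/7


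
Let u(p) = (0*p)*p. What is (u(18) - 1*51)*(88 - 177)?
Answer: 4539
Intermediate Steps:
u(p) = 0 (u(p) = 0*p = 0)
(u(18) - 1*51)*(88 - 177) = (0 - 1*51)*(88 - 177) = (0 - 51)*(-89) = -51*(-89) = 4539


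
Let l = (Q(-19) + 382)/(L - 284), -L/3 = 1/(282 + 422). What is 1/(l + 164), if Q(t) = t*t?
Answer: 199939/32266924 ≈ 0.0061964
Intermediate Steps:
L = -3/704 (L = -3/(282 + 422) = -3/704 ≈ -0.0042614)
Q(t) = t**2
l = -523072/199939 (l = ((-19)**2 + 382)/(-3/704 - 284) = (361 + 382)/(-199939/704) = 743*(-704/199939) = -523072/199939 ≈ -2.6162)
1/(l + 164) = 1/(-523072/199939 + 164) = 1/(32266924/199939) = 199939/32266924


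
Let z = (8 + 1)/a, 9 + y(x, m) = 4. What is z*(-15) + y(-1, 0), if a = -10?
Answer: 17/2 ≈ 8.5000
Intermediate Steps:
y(x, m) = -5 (y(x, m) = -9 + 4 = -5)
z = -9/10 (z = (8 + 1)/(-10) = 9*(-⅒) = -9/10 ≈ -0.90000)
z*(-15) + y(-1, 0) = -9/10*(-15) - 5 = 27/2 - 5 = 17/2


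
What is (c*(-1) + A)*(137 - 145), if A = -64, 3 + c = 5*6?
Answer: 728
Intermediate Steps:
c = 27 (c = -3 + 5*6 = -3 + 30 = 27)
(c*(-1) + A)*(137 - 145) = (27*(-1) - 64)*(137 - 145) = (-27 - 64)*(-8) = -91*(-8) = 728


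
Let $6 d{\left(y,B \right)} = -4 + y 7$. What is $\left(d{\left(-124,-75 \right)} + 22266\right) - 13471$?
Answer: $\frac{25949}{3} \approx 8649.7$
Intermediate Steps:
$d{\left(y,B \right)} = - \frac{2}{3} + \frac{7 y}{6}$ ($d{\left(y,B \right)} = \frac{-4 + y 7}{6} = \frac{-4 + 7 y}{6} = - \frac{2}{3} + \frac{7 y}{6}$)
$\left(d{\left(-124,-75 \right)} + 22266\right) - 13471 = \left(\left(- \frac{2}{3} + \frac{7}{6} \left(-124\right)\right) + 22266\right) - 13471 = \left(\left(- \frac{2}{3} - \frac{434}{3}\right) + 22266\right) - 13471 = \left(- \frac{436}{3} + 22266\right) - 13471 = \frac{66362}{3} - 13471 = \frac{25949}{3}$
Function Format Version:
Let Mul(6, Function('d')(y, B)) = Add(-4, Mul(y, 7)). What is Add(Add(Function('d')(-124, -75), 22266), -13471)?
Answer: Rational(25949, 3) ≈ 8649.7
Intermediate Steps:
Function('d')(y, B) = Add(Rational(-2, 3), Mul(Rational(7, 6), y)) (Function('d')(y, B) = Mul(Rational(1, 6), Add(-4, Mul(y, 7))) = Mul(Rational(1, 6), Add(-4, Mul(7, y))) = Add(Rational(-2, 3), Mul(Rational(7, 6), y)))
Add(Add(Function('d')(-124, -75), 22266), -13471) = Add(Add(Add(Rational(-2, 3), Mul(Rational(7, 6), -124)), 22266), -13471) = Add(Add(Add(Rational(-2, 3), Rational(-434, 3)), 22266), -13471) = Add(Add(Rational(-436, 3), 22266), -13471) = Add(Rational(66362, 3), -13471) = Rational(25949, 3)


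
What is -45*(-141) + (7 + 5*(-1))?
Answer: 6347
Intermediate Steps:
-45*(-141) + (7 + 5*(-1)) = 6345 + (7 - 5) = 6345 + 2 = 6347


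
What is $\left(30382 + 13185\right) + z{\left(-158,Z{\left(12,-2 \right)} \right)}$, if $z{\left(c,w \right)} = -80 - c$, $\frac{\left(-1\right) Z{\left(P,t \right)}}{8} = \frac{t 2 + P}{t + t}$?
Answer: $43645$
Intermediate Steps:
$Z{\left(P,t \right)} = - \frac{4 \left(P + 2 t\right)}{t}$ ($Z{\left(P,t \right)} = - 8 \frac{t 2 + P}{t + t} = - 8 \frac{2 t + P}{2 t} = - 8 \left(P + 2 t\right) \frac{1}{2 t} = - 8 \frac{P + 2 t}{2 t} = - \frac{4 \left(P + 2 t\right)}{t}$)
$\left(30382 + 13185\right) + z{\left(-158,Z{\left(12,-2 \right)} \right)} = \left(30382 + 13185\right) - -78 = 43567 + \left(-80 + 158\right) = 43567 + 78 = 43645$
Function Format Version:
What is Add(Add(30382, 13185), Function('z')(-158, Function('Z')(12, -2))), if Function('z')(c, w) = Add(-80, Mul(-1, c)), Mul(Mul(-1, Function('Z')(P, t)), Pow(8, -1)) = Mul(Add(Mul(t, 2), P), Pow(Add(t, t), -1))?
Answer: 43645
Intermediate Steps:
Function('Z')(P, t) = Mul(-4, Pow(t, -1), Add(P, Mul(2, t))) (Function('Z')(P, t) = Mul(-8, Mul(Add(Mul(t, 2), P), Pow(Add(t, t), -1))) = Mul(-8, Mul(Add(Mul(2, t), P), Pow(Mul(2, t), -1))) = Mul(-8, Mul(Add(P, Mul(2, t)), Mul(Rational(1, 2), Pow(t, -1)))) = Mul(-8, Mul(Rational(1, 2), Pow(t, -1), Add(P, Mul(2, t)))) = Mul(-4, Pow(t, -1), Add(P, Mul(2, t))))
Add(Add(30382, 13185), Function('z')(-158, Function('Z')(12, -2))) = Add(Add(30382, 13185), Add(-80, Mul(-1, -158))) = Add(43567, Add(-80, 158)) = Add(43567, 78) = 43645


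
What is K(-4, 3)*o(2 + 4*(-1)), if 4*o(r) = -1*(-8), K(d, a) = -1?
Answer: -2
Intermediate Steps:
o(r) = 2 (o(r) = (-1*(-8))/4 = (¼)*8 = 2)
K(-4, 3)*o(2 + 4*(-1)) = -1*2 = -2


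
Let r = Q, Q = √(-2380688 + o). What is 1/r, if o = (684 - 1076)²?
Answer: -I*√139189/556756 ≈ -0.0006701*I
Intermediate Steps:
o = 153664 (o = (-392)² = 153664)
Q = 4*I*√139189 (Q = √(-2380688 + 153664) = √(-2227024) = 4*I*√139189 ≈ 1492.3*I)
r = 4*I*√139189 ≈ 1492.3*I
1/r = 1/(4*I*√139189) = -I*√139189/556756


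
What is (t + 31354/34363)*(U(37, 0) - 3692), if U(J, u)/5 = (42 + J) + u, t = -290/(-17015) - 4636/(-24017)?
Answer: -212121322749528/57315976937 ≈ -3700.9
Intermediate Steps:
t = 17169294/81729851 (t = -290*(-1/17015) - 4636*(-1/24017) = 58/3403 + 4636/24017 = 17169294/81729851 ≈ 0.21007)
U(J, u) = 210 + 5*J + 5*u (U(J, u) = 5*((42 + J) + u) = 5*(42 + J + u) = 210 + 5*J + 5*u)
(t + 31354/34363)*(U(37, 0) - 3692) = (17169294/81729851 + 31354/34363)*((210 + 5*37 + 5*0) - 3692) = (17169294/81729851 + 31354*(1/34363))*((210 + 185 + 0) - 3692) = (17169294/81729851 + 31354/34363)*(395 - 3692) = (450363742568/401211838559)*(-3297) = -212121322749528/57315976937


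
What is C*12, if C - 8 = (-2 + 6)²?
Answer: 288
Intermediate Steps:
C = 24 (C = 8 + (-2 + 6)² = 8 + 4² = 8 + 16 = 24)
C*12 = 24*12 = 288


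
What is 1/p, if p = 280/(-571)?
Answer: -571/280 ≈ -2.0393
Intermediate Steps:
p = -280/571 (p = 280*(-1/571) = -280/571 ≈ -0.49037)
1/p = 1/(-280/571) = -571/280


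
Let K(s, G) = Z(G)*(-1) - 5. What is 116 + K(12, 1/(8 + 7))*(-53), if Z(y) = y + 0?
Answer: 5768/15 ≈ 384.53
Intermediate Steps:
Z(y) = y
K(s, G) = -5 - G (K(s, G) = G*(-1) - 5 = -G - 5 = -5 - G)
116 + K(12, 1/(8 + 7))*(-53) = 116 + (-5 - 1/(8 + 7))*(-53) = 116 + (-5 - 1/15)*(-53) = 116 - 76/15*(-53) = 116 + 4028/15 = 5768/15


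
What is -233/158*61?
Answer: -14213/158 ≈ -89.956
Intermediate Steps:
-233/158*61 = -14213/158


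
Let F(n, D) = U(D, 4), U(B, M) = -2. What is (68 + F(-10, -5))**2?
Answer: 4356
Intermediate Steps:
F(n, D) = -2
(68 + F(-10, -5))**2 = (68 - 2)**2 = 66**2 = 4356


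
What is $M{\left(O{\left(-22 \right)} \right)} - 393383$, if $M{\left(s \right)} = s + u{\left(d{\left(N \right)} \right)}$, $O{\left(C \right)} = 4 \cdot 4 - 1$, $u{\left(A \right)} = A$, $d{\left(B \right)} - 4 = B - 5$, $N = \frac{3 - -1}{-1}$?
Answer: $-393373$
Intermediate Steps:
$N = -4$ ($N = \left(3 + 1\right) \left(-1\right) = 4 \left(-1\right) = -4$)
$d{\left(B \right)} = -1 + B$ ($d{\left(B \right)} = 4 + \left(B - 5\right) = 4 + \left(-5 + B\right) = -1 + B$)
$O{\left(C \right)} = 15$ ($O{\left(C \right)} = 16 - 1 = 15$)
$M{\left(s \right)} = -5 + s$ ($M{\left(s \right)} = s - 5 = -5 + s$)
$M{\left(O{\left(-22 \right)} \right)} - 393383 = \left(-5 + 15\right) - 393383 = 10 - 393383 = -393373$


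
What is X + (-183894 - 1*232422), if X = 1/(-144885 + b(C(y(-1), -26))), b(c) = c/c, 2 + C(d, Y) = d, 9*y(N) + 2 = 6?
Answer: -60317527345/144884 ≈ -4.1632e+5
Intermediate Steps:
y(N) = 4/9 (y(N) = -2/9 + (⅑)*6 = -2/9 + ⅔ = 4/9)
C(d, Y) = -2 + d
b(c) = 1
X = -1/144884 (X = 1/(-144885 + 1) = 1/(-144884) = -1/144884 ≈ -6.9021e-6)
X + (-183894 - 1*232422) = -1/144884 + (-183894 - 1*232422) = -1/144884 + (-183894 - 232422) = -1/144884 - 416316 = -60317527345/144884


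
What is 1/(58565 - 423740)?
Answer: -1/365175 ≈ -2.7384e-6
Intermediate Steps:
1/(58565 - 423740) = 1/(-365175) = -1/365175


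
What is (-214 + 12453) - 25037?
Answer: -12798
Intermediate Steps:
(-214 + 12453) - 25037 = 12239 - 25037 = -12798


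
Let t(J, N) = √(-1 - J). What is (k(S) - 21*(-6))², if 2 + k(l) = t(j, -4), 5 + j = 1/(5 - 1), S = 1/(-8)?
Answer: (248 + √15)²/4 ≈ 15860.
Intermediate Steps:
S = -⅛ ≈ -0.12500
j = -19/4 (j = -5 + 1/(5 - 1) = -5 + 1/4 = -5 + ¼ = -19/4 ≈ -4.7500)
k(l) = -2 + √15/2 (k(l) = -2 + √(-1 - 1*(-19/4)) = -2 + √(-1 + 19/4) = -2 + √(15/4) = -2 + √15/2)
(k(S) - 21*(-6))² = ((-2 + √15/2) - 21*(-6))² = ((-2 + √15/2) + 126)² = (124 + √15/2)²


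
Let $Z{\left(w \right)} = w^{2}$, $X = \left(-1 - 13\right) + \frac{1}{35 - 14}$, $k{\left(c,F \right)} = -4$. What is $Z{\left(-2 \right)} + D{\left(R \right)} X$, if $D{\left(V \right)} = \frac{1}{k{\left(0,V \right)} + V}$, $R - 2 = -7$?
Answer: $\frac{1049}{189} \approx 5.5503$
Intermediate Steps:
$R = -5$ ($R = 2 - 7 = -5$)
$X = - \frac{293}{21}$ ($X = -14 + \frac{1}{21} = - \frac{293}{21} \approx -13.952$)
$D{\left(V \right)} = \frac{1}{-4 + V}$
$Z{\left(-2 \right)} + D{\left(R \right)} X = \left(-2\right)^{2} + \frac{1}{-4 - 5} \left(- \frac{293}{21}\right) = 4 + \frac{1}{-9} \left(- \frac{293}{21}\right) = 4 - - \frac{293}{189} = 4 + \frac{293}{189} = \frac{1049}{189}$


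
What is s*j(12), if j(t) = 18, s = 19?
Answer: 342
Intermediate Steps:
s*j(12) = 19*18 = 342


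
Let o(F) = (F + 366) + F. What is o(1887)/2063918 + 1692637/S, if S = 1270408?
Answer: 1749361730443/1311008969272 ≈ 1.3344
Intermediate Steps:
o(F) = 366 + 2*F (o(F) = (366 + F) + F = 366 + 2*F)
o(1887)/2063918 + 1692637/S = (366 + 2*1887)/2063918 + 1692637/1270408 = (366 + 3774)*(1/2063918) + 1692637*(1/1270408) = 4140*(1/2063918) + 1692637/1270408 = 2070/1031959 + 1692637/1270408 = 1749361730443/1311008969272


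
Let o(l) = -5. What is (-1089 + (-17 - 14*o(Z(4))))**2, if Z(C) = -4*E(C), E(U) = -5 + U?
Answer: 1073296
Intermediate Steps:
Z(C) = 20 - 4*C (Z(C) = -4*(-5 + C) = 20 - 4*C)
(-1089 + (-17 - 14*o(Z(4))))**2 = (-1089 + (-17 - 14*(-5)))**2 = (-1089 + (-17 + 70))**2 = (-1089 + 53)**2 = (-1036)**2 = 1073296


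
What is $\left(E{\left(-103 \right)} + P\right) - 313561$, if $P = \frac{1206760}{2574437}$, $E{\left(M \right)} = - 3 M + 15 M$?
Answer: $- \frac{810423837529}{2574437} \approx -3.148 \cdot 10^{5}$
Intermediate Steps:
$E{\left(M \right)} = 12 M$
$P = \frac{1206760}{2574437}$ ($P = 1206760 \cdot \frac{1}{2574437} = \frac{1206760}{2574437} \approx 0.46875$)
$\left(E{\left(-103 \right)} + P\right) - 313561 = \left(12 \left(-103\right) + \frac{1206760}{2574437}\right) - 313561 = \left(-1236 + \frac{1206760}{2574437}\right) - 313561 = - \frac{3180797372}{2574437} - 313561 = - \frac{810423837529}{2574437}$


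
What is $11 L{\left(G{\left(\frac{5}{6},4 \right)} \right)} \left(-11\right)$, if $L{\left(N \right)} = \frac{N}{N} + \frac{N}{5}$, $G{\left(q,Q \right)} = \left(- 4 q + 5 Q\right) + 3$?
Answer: $- \frac{8954}{15} \approx -596.93$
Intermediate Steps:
$G{\left(q,Q \right)} = 3 - 4 q + 5 Q$
$L{\left(N \right)} = 1 + \frac{N}{5}$ ($L{\left(N \right)} = 1 + N \frac{1}{5} = 1 + \frac{N}{5}$)
$11 L{\left(G{\left(\frac{5}{6},4 \right)} \right)} \left(-11\right) = 11 \left(1 + \frac{3 - 4 \cdot \frac{5}{6} + 5 \cdot 4}{5}\right) \left(-11\right) = 11 \left(1 + \frac{3 - 4 \cdot 5 \cdot \frac{1}{6} + 20}{5}\right) \left(-11\right) = 11 \left(1 + \frac{3 - \frac{10}{3} + 20}{5}\right) \left(-11\right) = 11 \left(1 + \frac{1}{5} \cdot \frac{59}{3}\right) \left(-11\right) = 11 \left(1 + \frac{59}{15}\right) \left(-11\right) = 11 \cdot \frac{74}{15} \left(-11\right) = \frac{814}{15} \left(-11\right) = - \frac{8954}{15}$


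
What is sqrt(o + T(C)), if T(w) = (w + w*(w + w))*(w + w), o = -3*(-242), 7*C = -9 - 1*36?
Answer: 2*I*sqrt(152481)/49 ≈ 15.938*I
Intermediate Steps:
C = -45/7 (C = (-9 - 1*36)/7 = (-9 - 36)/7 = (1/7)*(-45) = -45/7 ≈ -6.4286)
o = 726
T(w) = 2*w*(w + 2*w**2) (T(w) = (w + w*(2*w))*(2*w) = (w + 2*w**2)*(2*w) = 2*w*(w + 2*w**2))
sqrt(o + T(C)) = sqrt(726 + (-45/7)**2*(2 + 4*(-45/7))) = sqrt(726 + 2025*(2 - 180/7)/49) = sqrt(726 + (2025/49)*(-166/7)) = sqrt(726 - 336150/343) = sqrt(-87132/343) = 2*I*sqrt(152481)/49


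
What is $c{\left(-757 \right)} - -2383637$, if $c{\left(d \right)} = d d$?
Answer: $2956686$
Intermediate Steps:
$c{\left(d \right)} = d^{2}$
$c{\left(-757 \right)} - -2383637 = \left(-757\right)^{2} - -2383637 = 573049 + 2383637 = 2956686$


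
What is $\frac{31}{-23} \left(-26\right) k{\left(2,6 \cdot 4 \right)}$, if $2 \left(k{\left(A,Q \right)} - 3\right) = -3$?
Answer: $\frac{1209}{23} \approx 52.565$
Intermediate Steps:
$k{\left(A,Q \right)} = \frac{3}{2}$ ($k{\left(A,Q \right)} = 3 + \frac{1}{2} \left(-3\right) = 3 - \frac{3}{2} = \frac{3}{2}$)
$\frac{31}{-23} \left(-26\right) k{\left(2,6 \cdot 4 \right)} = \frac{31}{-23} \left(-26\right) \frac{3}{2} = 31 \left(- \frac{1}{23}\right) \left(-26\right) \frac{3}{2} = \left(- \frac{31}{23}\right) \left(-26\right) \frac{3}{2} = \frac{806}{23} \cdot \frac{3}{2} = \frac{1209}{23}$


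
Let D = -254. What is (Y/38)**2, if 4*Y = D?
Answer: 16129/5776 ≈ 2.7924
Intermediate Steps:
Y = -127/2 (Y = (1/4)*(-254) = -127/2 ≈ -63.500)
(Y/38)**2 = (-127/2/38)**2 = (-127/2*1/38)**2 = (-127/76)**2 = 16129/5776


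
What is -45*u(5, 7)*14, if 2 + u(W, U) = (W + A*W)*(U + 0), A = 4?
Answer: -108990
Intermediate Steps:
u(W, U) = -2 + 5*U*W (u(W, U) = -2 + (W + 4*W)*(U + 0) = -2 + (5*W)*U = -2 + 5*U*W)
-45*u(5, 7)*14 = -45*(-2 + 5*7*5)*14 = -45*(-2 + 175)*14 = -45*173*14 = -7785*14 = -108990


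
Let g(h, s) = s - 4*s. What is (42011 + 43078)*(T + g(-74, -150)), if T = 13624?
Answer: 1197542586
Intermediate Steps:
g(h, s) = -3*s
(42011 + 43078)*(T + g(-74, -150)) = (42011 + 43078)*(13624 - 3*(-150)) = 85089*(13624 + 450) = 85089*14074 = 1197542586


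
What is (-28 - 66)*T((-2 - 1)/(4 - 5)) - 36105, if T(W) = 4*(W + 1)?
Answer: -37609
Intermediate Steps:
T(W) = 4 + 4*W (T(W) = 4*(1 + W) = 4 + 4*W)
(-28 - 66)*T((-2 - 1)/(4 - 5)) - 36105 = (-28 - 66)*(4 + 4*((-2 - 1)/(4 - 5))) - 36105 = -94*(4 + 4*(-3/(-1))) - 36105 = -94*(4 + 4*(-3*(-1))) - 36105 = -94*(4 + 4*3) - 36105 = -94*(4 + 12) - 36105 = -94*16 - 36105 = -1504 - 36105 = -37609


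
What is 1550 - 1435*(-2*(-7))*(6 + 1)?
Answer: -139080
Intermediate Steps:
1550 - 1435*(-2*(-7))*(6 + 1) = 1550 - 20090*7 = 1550 - 1435*98 = 1550 - 140630 = -139080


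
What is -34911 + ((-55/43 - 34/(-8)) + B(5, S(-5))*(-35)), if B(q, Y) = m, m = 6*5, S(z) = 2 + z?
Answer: -6184781/172 ≈ -35958.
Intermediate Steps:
m = 30
B(q, Y) = 30
-34911 + ((-55/43 - 34/(-8)) + B(5, S(-5))*(-35)) = -34911 + ((-55/43 - 34/(-8)) + 30*(-35)) = -34911 + ((-55*1/43 - 34*(-1/8)) - 1050) = -34911 + ((-55/43 + 17/4) - 1050) = -34911 + (511/172 - 1050) = -34911 - 180089/172 = -6184781/172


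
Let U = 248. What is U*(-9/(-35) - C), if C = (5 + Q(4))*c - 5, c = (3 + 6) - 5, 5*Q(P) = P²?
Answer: -239072/35 ≈ -6830.6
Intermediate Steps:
Q(P) = P²/5
c = 4 (c = 9 - 5 = 4)
C = 139/5 (C = (5 + (⅕)*4²)*4 - 5 = (5 + (⅕)*16)*4 - 5 = (5 + 16/5)*4 - 5 = (41/5)*4 - 5 = 164/5 - 5 = 139/5 ≈ 27.800)
U*(-9/(-35) - C) = 248*(-9/(-35) - 1*139/5) = 248*(-9*(-1/35) - 139/5) = 248*(9/35 - 139/5) = 248*(-964/35) = -239072/35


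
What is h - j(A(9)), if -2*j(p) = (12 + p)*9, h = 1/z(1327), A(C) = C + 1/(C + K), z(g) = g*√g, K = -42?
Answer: 1038/11 + √1327/1760929 ≈ 94.364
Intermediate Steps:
z(g) = g^(3/2)
A(C) = C + 1/(-42 + C) (A(C) = C + 1/(C - 42) = C + 1/(-42 + C))
h = √1327/1760929 (h = 1/(1327^(3/2)) = 1/(1327*√1327) = √1327/1760929 ≈ 2.0687e-5)
j(p) = -54 - 9*p/2 (j(p) = -(12 + p)*9/2 = -(108 + 9*p)/2 = -54 - 9*p/2)
h - j(A(9)) = √1327/1760929 - (-54 - 9*(1 + 9² - 42*9)/(2*(-42 + 9))) = √1327/1760929 - (-54 - 9*(1 + 81 - 378)/(2*(-33))) = √1327/1760929 - (-54 - (-3)*(-296)/22) = √1327/1760929 - (-54 - 9/2*296/33) = √1327/1760929 - (-54 - 444/11) = √1327/1760929 - 1*(-1038/11) = √1327/1760929 + 1038/11 = 1038/11 + √1327/1760929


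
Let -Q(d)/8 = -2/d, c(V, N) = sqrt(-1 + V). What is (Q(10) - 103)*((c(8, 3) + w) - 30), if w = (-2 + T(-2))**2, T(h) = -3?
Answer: 507 - 507*sqrt(7)/5 ≈ 238.72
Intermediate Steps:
Q(d) = 16/d (Q(d) = -(-16)/d = 16/d)
w = 25 (w = (-2 - 3)**2 = (-5)**2 = 25)
(Q(10) - 103)*((c(8, 3) + w) - 30) = (16/10 - 103)*((sqrt(-1 + 8) + 25) - 30) = (16*(1/10) - 103)*((sqrt(7) + 25) - 30) = (8/5 - 103)*((25 + sqrt(7)) - 30) = -507*(-5 + sqrt(7))/5 = 507 - 507*sqrt(7)/5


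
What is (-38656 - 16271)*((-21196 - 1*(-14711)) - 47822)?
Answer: 2982920589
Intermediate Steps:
(-38656 - 16271)*((-21196 - 1*(-14711)) - 47822) = -54927*((-21196 + 14711) - 47822) = -54927*(-6485 - 47822) = -54927*(-54307) = 2982920589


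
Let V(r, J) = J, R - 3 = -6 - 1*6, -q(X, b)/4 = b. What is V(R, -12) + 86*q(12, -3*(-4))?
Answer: -4140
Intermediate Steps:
q(X, b) = -4*b
R = -9 (R = 3 + (-6 - 1*6) = 3 + (-6 - 6) = 3 - 12 = -9)
V(R, -12) + 86*q(12, -3*(-4)) = -12 + 86*(-(-12)*(-4)) = -12 + 86*(-4*12) = -12 + 86*(-48) = -12 - 4128 = -4140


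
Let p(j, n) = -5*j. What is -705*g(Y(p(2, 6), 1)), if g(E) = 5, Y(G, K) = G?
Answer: -3525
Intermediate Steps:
-705*g(Y(p(2, 6), 1)) = -705*5 = -3525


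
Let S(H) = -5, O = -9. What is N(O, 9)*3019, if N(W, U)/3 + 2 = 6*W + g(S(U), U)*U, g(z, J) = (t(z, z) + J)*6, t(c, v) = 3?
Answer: 5361744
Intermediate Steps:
g(z, J) = 18 + 6*J (g(z, J) = (3 + J)*6 = 18 + 6*J)
N(W, U) = -6 + 18*W + 3*U*(18 + 6*U) (N(W, U) = -6 + 3*(6*W + (18 + 6*U)*U) = -6 + 3*(6*W + U*(18 + 6*U)) = -6 + (18*W + 3*U*(18 + 6*U)) = -6 + 18*W + 3*U*(18 + 6*U))
N(O, 9)*3019 = (-6 + 18*(-9) + 18*9*(3 + 9))*3019 = (-6 - 162 + 18*9*12)*3019 = (-6 - 162 + 1944)*3019 = 1776*3019 = 5361744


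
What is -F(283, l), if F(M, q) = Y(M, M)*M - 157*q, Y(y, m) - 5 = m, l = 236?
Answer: -44452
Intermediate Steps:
Y(y, m) = 5 + m
F(M, q) = -157*q + M*(5 + M) (F(M, q) = (5 + M)*M - 157*q = M*(5 + M) - 157*q = -157*q + M*(5 + M))
-F(283, l) = -(-157*236 + 283*(5 + 283)) = -(-37052 + 283*288) = -(-37052 + 81504) = -1*44452 = -44452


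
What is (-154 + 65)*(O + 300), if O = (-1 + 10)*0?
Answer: -26700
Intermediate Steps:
O = 0 (O = 9*0 = 0)
(-154 + 65)*(O + 300) = (-154 + 65)*(0 + 300) = -89*300 = -26700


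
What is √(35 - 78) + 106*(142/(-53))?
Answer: -284 + I*√43 ≈ -284.0 + 6.5574*I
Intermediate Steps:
√(35 - 78) + 106*(142/(-53)) = √(-43) + 106*(142*(-1/53)) = I*√43 + 106*(-142/53) = I*√43 - 284 = -284 + I*√43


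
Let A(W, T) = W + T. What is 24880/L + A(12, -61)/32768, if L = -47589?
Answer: -817599701/1559396352 ≈ -0.52431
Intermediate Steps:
A(W, T) = T + W
24880/L + A(12, -61)/32768 = 24880/(-47589) + (-61 + 12)/32768 = 24880*(-1/47589) - 49*1/32768 = -24880/47589 - 49/32768 = -817599701/1559396352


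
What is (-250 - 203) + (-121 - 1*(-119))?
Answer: -455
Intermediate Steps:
(-250 - 203) + (-121 - 1*(-119)) = -453 + (-121 + 119) = -453 - 2 = -455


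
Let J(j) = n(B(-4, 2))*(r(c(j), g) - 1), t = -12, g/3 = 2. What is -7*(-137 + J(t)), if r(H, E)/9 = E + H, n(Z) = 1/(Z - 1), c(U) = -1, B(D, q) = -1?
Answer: 1113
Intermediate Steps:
g = 6 (g = 3*2 = 6)
n(Z) = 1/(-1 + Z)
r(H, E) = 9*E + 9*H (r(H, E) = 9*(E + H) = 9*E + 9*H)
J(j) = -22 (J(j) = ((9*6 + 9*(-1)) - 1)/(-1 - 1) = ((54 - 9) - 1)/(-2) = -(45 - 1)/2 = -½*44 = -22)
-7*(-137 + J(t)) = -7*(-137 - 22) = -7*(-159) = 1113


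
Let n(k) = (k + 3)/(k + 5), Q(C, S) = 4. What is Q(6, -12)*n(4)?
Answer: 28/9 ≈ 3.1111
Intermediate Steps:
n(k) = (3 + k)/(5 + k)
Q(6, -12)*n(4) = 4*((3 + 4)/(5 + 4)) = 4*(7/9) = 28/9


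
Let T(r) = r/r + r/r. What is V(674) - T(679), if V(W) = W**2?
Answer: 454274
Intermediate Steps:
T(r) = 2 (T(r) = 1 + 1 = 2)
V(674) - T(679) = 674**2 - 1*2 = 454276 - 2 = 454274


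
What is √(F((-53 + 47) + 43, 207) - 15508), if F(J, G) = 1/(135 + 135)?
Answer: I*√125614770/90 ≈ 124.53*I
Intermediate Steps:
F(J, G) = 1/270
√(F((-53 + 47) + 43, 207) - 15508) = √(1/270 - 15508) = √(-4187159/270) = I*√125614770/90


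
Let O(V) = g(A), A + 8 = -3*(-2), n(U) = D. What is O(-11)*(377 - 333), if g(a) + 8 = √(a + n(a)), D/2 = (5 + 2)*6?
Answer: -352 + 44*√82 ≈ 46.437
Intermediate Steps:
D = 84 (D = 2*((5 + 2)*6) = 2*(7*6) = 2*42 = 84)
n(U) = 84
A = -2 (A = -8 - 3*(-2) = -8 + 6 = -2)
g(a) = -8 + √(84 + a) (g(a) = -8 + √(a + 84) = -8 + √(84 + a))
O(V) = -8 + √82 (O(V) = -8 + √(84 - 2) = -8 + √82)
O(-11)*(377 - 333) = (-8 + √82)*(377 - 333) = (-8 + √82)*44 = -352 + 44*√82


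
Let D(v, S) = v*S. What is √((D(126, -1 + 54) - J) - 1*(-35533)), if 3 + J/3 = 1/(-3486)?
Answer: √57007302842/1162 ≈ 205.48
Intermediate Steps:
J = -10459/1162 (J = -9 + 3/(-3486) = -9 + 3*(-1/3486) = -9 - 1/1162 = -10459/1162 ≈ -9.0009)
D(v, S) = S*v
√((D(126, -1 + 54) - J) - 1*(-35533)) = √(((-1 + 54)*126 - 1*(-10459/1162)) - 1*(-35533)) = √((53*126 + 10459/1162) + 35533) = √((6678 + 10459/1162) + 35533) = √(7770295/1162 + 35533) = √(49059641/1162) = √57007302842/1162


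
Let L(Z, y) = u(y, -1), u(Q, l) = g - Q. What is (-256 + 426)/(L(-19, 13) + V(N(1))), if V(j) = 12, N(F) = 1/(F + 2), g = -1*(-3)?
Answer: 85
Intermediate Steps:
g = 3
u(Q, l) = 3 - Q
N(F) = 1/(2 + F)
L(Z, y) = 3 - y
(-256 + 426)/(L(-19, 13) + V(N(1))) = (-256 + 426)/((3 - 1*13) + 12) = 170/((3 - 13) + 12) = 170/(-10 + 12) = 170/2 = 170*(½) = 85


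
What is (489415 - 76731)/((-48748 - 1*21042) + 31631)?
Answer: -412684/38159 ≈ -10.815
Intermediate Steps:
(489415 - 76731)/((-48748 - 1*21042) + 31631) = 412684/((-48748 - 21042) + 31631) = 412684/(-69790 + 31631) = 412684/(-38159) = 412684*(-1/38159) = -412684/38159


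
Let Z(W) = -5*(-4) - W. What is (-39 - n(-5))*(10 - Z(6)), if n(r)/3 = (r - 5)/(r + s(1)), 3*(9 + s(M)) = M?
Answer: 6756/41 ≈ 164.78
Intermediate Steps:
s(M) = -9 + M/3
n(r) = 3*(-5 + r)/(-26/3 + r) (n(r) = 3*((r - 5)/(r + (-9 + (⅓)*1))) = 3*((-5 + r)/(r + (-9 + ⅓))) = 3*((-5 + r)/(r - 26/3)) = 3*((-5 + r)/(-26/3 + r)) = 3*(-5 + r)/(-26/3 + r))
Z(W) = 20 - W
(-39 - n(-5))*(10 - Z(6)) = (-39 - 9*(-5 - 5)/(-26 + 3*(-5)))*(10 - (20 - 1*6)) = (-39 - 9*(-10)/(-26 - 15))*(10 - (20 - 6)) = (-39 - 9*(-10)/(-41))*(10 - 1*14) = (-39 - 9*(-1)*(-10)/41)*(10 - 14) = (-39 - 1*90/41)*(-4) = (-39 - 90/41)*(-4) = -1689/41*(-4) = 6756/41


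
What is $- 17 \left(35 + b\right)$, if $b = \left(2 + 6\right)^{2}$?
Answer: $-1683$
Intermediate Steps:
$b = 64$ ($b = 8^{2} = 64$)
$- 17 \left(35 + b\right) = - 17 \left(35 + 64\right) = \left(-17\right) 99 = -1683$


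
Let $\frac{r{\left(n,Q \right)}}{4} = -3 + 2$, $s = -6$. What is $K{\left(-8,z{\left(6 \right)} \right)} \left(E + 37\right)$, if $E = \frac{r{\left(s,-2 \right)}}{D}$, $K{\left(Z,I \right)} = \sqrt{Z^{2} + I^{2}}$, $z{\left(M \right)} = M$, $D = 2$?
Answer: $350$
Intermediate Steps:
$K{\left(Z,I \right)} = \sqrt{I^{2} + Z^{2}}$
$r{\left(n,Q \right)} = -4$ ($r{\left(n,Q \right)} = 4 \left(-3 + 2\right) = 4 \left(-1\right) = -4$)
$E = -2$ ($E = - \frac{4}{2} = \left(-4\right) \frac{1}{2} = -2$)
$K{\left(-8,z{\left(6 \right)} \right)} \left(E + 37\right) = \sqrt{6^{2} + \left(-8\right)^{2}} \left(-2 + 37\right) = \sqrt{36 + 64} \cdot 35 = \sqrt{100} \cdot 35 = 10 \cdot 35 = 350$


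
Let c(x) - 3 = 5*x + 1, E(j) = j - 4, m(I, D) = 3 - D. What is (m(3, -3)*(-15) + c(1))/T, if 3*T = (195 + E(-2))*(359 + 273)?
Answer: -9/4424 ≈ -0.0020344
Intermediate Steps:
E(j) = -4 + j
c(x) = 4 + 5*x (c(x) = 3 + (5*x + 1) = 3 + (1 + 5*x) = 4 + 5*x)
T = 39816 (T = ((195 + (-4 - 2))*(359 + 273))/3 = ((195 - 6)*632)/3 = (189*632)/3 = (⅓)*119448 = 39816)
(m(3, -3)*(-15) + c(1))/T = ((3 - 1*(-3))*(-15) + (4 + 5*1))/39816 = ((3 + 3)*(-15) + (4 + 5))*(1/39816) = (6*(-15) + 9)*(1/39816) = (-90 + 9)*(1/39816) = -81*1/39816 = -9/4424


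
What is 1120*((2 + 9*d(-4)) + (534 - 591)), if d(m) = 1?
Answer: -51520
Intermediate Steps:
1120*((2 + 9*d(-4)) + (534 - 591)) = 1120*((2 + 9*1) + (534 - 591)) = 1120*((2 + 9) - 57) = 1120*(11 - 57) = 1120*(-46) = -51520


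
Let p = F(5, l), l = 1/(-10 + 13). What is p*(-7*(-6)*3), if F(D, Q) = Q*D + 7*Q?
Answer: 504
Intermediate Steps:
l = ⅓ (l = 1/3 = ⅓ ≈ 0.33333)
F(D, Q) = 7*Q + D*Q (F(D, Q) = D*Q + 7*Q = 7*Q + D*Q)
p = 4 (p = (7 + 5)/3 = (⅓)*12 = 4)
p*(-7*(-6)*3) = 4*(-7*(-6)*3) = 4*(42*3) = 4*126 = 504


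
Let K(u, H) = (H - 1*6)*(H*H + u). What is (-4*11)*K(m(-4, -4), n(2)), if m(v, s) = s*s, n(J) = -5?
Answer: 19844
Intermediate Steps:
m(v, s) = s**2
K(u, H) = (-6 + H)*(u + H**2) (K(u, H) = (H - 6)*(H**2 + u) = (-6 + H)*(u + H**2))
(-4*11)*K(m(-4, -4), n(2)) = (-4*11)*((-5)**3 - 6*(-4)**2 - 6*(-5)**2 - 5*(-4)**2) = -44*(-125 - 6*16 - 6*25 - 5*16) = -44*(-125 - 96 - 150 - 80) = -44*(-451) = 19844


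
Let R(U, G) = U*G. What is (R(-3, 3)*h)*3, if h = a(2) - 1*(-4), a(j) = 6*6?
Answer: -1080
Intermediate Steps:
a(j) = 36
h = 40 (h = 36 - 1*(-4) = 36 + 4 = 40)
R(U, G) = G*U
(R(-3, 3)*h)*3 = ((3*(-3))*40)*3 = -9*40*3 = -360*3 = -1080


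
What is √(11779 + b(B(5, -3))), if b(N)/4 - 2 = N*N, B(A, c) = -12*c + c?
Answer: √16143 ≈ 127.06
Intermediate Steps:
B(A, c) = -11*c
b(N) = 8 + 4*N² (b(N) = 8 + 4*(N*N) = 8 + 4*N²)
√(11779 + b(B(5, -3))) = √(11779 + (8 + 4*(-11*(-3))²)) = √(11779 + (8 + 4*33²)) = √(11779 + (8 + 4*1089)) = √(11779 + (8 + 4356)) = √(11779 + 4364) = √16143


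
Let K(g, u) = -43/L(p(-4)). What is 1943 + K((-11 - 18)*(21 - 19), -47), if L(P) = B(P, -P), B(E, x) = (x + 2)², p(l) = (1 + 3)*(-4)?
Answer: 629489/324 ≈ 1942.9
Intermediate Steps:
p(l) = -16 (p(l) = 4*(-4) = -16)
B(E, x) = (2 + x)²
L(P) = (2 - P)²
K(g, u) = -43/324 (K(g, u) = -43/(-2 - 16)² = -43/((-18)²) = -43/324)
1943 + K((-11 - 18)*(21 - 19), -47) = 1943 - 43/324 = 629489/324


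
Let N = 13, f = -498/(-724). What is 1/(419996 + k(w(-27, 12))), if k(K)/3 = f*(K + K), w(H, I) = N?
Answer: 181/76028987 ≈ 2.3807e-6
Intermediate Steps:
f = 249/362 (f = -498*(-1/724) = 249/362 ≈ 0.68785)
w(H, I) = 13
k(K) = 747*K/181 (k(K) = 3*(249*(K + K)/362) = 3*(249*(2*K)/362) = 3*(249*K/181) = 747*K/181)
1/(419996 + k(w(-27, 12))) = 1/(419996 + (747/181)*13) = 1/(419996 + 9711/181) = 1/(76028987/181) = 181/76028987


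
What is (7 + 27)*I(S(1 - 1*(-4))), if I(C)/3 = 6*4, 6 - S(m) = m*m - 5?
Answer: 2448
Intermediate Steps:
S(m) = 11 - m**2 (S(m) = 6 - (m*m - 5) = 6 - (m**2 - 5) = 6 - (-5 + m**2) = 6 + (5 - m**2) = 11 - m**2)
I(C) = 72 (I(C) = 3*(6*4) = 3*24 = 72)
(7 + 27)*I(S(1 - 1*(-4))) = (7 + 27)*72 = 34*72 = 2448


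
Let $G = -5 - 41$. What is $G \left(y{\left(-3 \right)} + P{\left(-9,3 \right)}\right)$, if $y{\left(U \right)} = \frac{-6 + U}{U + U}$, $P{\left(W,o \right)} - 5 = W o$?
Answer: $943$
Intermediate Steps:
$P{\left(W,o \right)} = 5 + W o$
$y{\left(U \right)} = \frac{-6 + U}{2 U}$
$G = -46$ ($G = -5 - 41 = -46$)
$G \left(y{\left(-3 \right)} + P{\left(-9,3 \right)}\right) = - 46 \left(\frac{-6 - 3}{2 \left(-3\right)} + \left(5 - 27\right)\right) = - 46 \left(\frac{1}{2} \left(- \frac{1}{3}\right) \left(-9\right) + \left(5 - 27\right)\right) = - 46 \left(\frac{3}{2} - 22\right) = \left(-46\right) \left(- \frac{41}{2}\right) = 943$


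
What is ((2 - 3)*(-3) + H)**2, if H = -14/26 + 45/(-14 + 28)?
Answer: 1067089/33124 ≈ 32.215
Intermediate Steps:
H = 487/182 (H = -14*1/26 + 45/14 = -7/13 + 45*(1/14) = -7/13 + 45/14 = 487/182 ≈ 2.6758)
((2 - 3)*(-3) + H)**2 = ((2 - 3)*(-3) + 487/182)**2 = (-1*(-3) + 487/182)**2 = (3 + 487/182)**2 = (1033/182)**2 = 1067089/33124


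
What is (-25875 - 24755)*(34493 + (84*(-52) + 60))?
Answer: -1528266550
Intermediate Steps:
(-25875 - 24755)*(34493 + (84*(-52) + 60)) = -50630*(34493 + (-4368 + 60)) = -50630*(34493 - 4308) = -50630*30185 = -1528266550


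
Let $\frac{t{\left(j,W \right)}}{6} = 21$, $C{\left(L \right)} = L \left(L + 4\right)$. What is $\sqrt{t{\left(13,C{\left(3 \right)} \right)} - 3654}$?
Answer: $42 i \sqrt{2} \approx 59.397 i$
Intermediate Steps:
$C{\left(L \right)} = L \left(4 + L\right)$
$t{\left(j,W \right)} = 126$ ($t{\left(j,W \right)} = 6 \cdot 21 = 126$)
$\sqrt{t{\left(13,C{\left(3 \right)} \right)} - 3654} = \sqrt{126 - 3654} = \sqrt{-3528} = 42 i \sqrt{2}$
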